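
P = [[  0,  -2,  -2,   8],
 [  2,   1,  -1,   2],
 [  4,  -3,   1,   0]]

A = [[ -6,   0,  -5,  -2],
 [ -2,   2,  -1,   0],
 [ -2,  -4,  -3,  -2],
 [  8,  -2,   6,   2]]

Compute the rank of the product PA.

First compute PA:
[[ 72, -12,  56,  20],
 [  4,   2,   4,   2],
 [-20, -10, -20, -10]]
Now row reduce the product.
R2 ← R2 − (1/18)·R1: [0, 8/3, 8/9, 8/9]
R3 ← R3 + (5/18)·R1: [0, -40/3, -40/9, -40/9]
R3 ← R3 + (5)·R2: [0, 0, 0, 0]
2 nonzero rows, so rank(PA) = 2.

2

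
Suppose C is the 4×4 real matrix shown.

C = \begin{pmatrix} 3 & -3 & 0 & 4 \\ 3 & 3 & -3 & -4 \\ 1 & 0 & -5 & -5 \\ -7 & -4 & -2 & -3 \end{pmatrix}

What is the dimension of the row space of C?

Row reduce to echelon form.
R2 ← R2 − R1: [0, 6, -3, -8]
R3 ← R3 − (1/3)·R1: [0, 1, -5, -19/3]
R4 ← R4 + (7/3)·R1: [0, -11, -2, 19/3]
R3 ← R3 − (1/6)·R2: [0, 0, -9/2, -5]
R4 ← R4 + (11/6)·R2: [0, 0, -15/2, -25/3]
R4 ← R4 − (5/3)·R3: [0, 0, 0, 0]
Echelon form has 3 nonzero rows, so rank(C) = 3.
The row space has dimension equal to the rank: 3.

3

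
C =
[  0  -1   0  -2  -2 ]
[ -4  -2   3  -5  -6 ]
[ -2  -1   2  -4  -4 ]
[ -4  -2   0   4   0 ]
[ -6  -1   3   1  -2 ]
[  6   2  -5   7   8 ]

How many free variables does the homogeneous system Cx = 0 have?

2

Row reduce to echelon form.
Swap R1 ↔ R2
R3 ← R3 − (1/2)·R1: [0, 0, 1/2, -3/2, -1]
R4 ← R4 − R1: [0, 0, -3, 9, 6]
R5 ← R5 − (3/2)·R1: [0, 2, -3/2, 17/2, 7]
R6 ← R6 + (3/2)·R1: [0, -1, -1/2, -1/2, -1]
R5 ← R5 + (2)·R2: [0, 0, -3/2, 9/2, 3]
R6 ← R6 − R2: [0, 0, -1/2, 3/2, 1]
R4 ← R4 + (6)·R3: [0, 0, 0, 0, 0]
R5 ← R5 + (3)·R3: [0, 0, 0, 0, 0]
R6 ← R6 + R3: [0, 0, 0, 0, 0]
3 nonzero rows, so rank(C) = 3.
C has 5 columns; by rank–nullity, nullity = 5 − 3 = 2.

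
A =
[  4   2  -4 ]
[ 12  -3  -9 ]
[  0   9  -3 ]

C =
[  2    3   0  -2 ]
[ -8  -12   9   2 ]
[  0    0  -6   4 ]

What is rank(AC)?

2

First compute AC:
[[ -8, -12,  42, -20],
 [ 48,  72,  27, -66],
 [-72, -108,  99,   6]]
Now row reduce the product.
R2 ← R2 + (6)·R1: [0, 0, 279, -186]
R3 ← R3 − (9)·R1: [0, 0, -279, 186]
R3 ← R3 + R2: [0, 0, 0, 0]
2 nonzero rows, so rank(AC) = 2.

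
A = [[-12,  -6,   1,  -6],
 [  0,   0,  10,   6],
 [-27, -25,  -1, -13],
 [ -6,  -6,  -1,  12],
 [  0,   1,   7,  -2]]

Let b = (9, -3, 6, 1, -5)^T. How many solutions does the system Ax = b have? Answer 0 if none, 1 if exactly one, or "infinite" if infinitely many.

0

Row reduce the augmented matrix [A | b].
R3 ← R3 − (9/4)·R1: [0, -23/2, -13/4, 1/2, -57/4]
R4 ← R4 − (1/2)·R1: [0, -3, -3/2, 15, -7/2]
Swap R2 ↔ R3
R4 ← R4 − (6/23)·R2: [0, 0, -15/23, 342/23, 5/23]
R5 ← R5 + (2/23)·R2: [0, 0, 309/46, -45/23, -287/46]
R4 ← R4 + (3/46)·R3: [0, 0, 0, 351/23, 1/46]
R5 ← R5 − (309/460)·R3: [0, 0, 0, -1377/230, -1943/460]
R5 ← R5 + (51/130)·R4: [0, 0, 0, 0, -274/65]
The echelon form has 5 nonzero rows; the last pivot sits in the augmented column, so rank(A) = 4 but rank([A|b]) = 5.
Since the ranks differ, the system is inconsistent.
It has no solutions.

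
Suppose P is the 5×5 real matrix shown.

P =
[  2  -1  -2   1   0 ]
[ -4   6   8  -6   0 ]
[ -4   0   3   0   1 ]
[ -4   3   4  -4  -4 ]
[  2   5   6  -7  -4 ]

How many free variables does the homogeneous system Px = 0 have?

Row reduce to echelon form.
R2 ← R2 + (2)·R1: [0, 4, 4, -4, 0]
R3 ← R3 + (2)·R1: [0, -2, -1, 2, 1]
R4 ← R4 + (2)·R1: [0, 1, 0, -2, -4]
R5 ← R5 − R1: [0, 6, 8, -8, -4]
R3 ← R3 + (1/2)·R2: [0, 0, 1, 0, 1]
R4 ← R4 − (1/4)·R2: [0, 0, -1, -1, -4]
R5 ← R5 − (3/2)·R2: [0, 0, 2, -2, -4]
R4 ← R4 + R3: [0, 0, 0, -1, -3]
R5 ← R5 − (2)·R3: [0, 0, 0, -2, -6]
R5 ← R5 − (2)·R4: [0, 0, 0, 0, 0]
4 nonzero rows, so rank(P) = 4.
P has 5 columns; by rank–nullity, nullity = 5 − 4 = 1.

1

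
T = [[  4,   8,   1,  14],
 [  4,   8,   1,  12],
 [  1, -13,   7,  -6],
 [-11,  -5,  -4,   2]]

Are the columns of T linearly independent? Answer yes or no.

yes

Row reduce T to echelon form.
R2 ← R2 − R1: [0, 0, 0, -2]
R3 ← R3 − (1/4)·R1: [0, -15, 27/4, -19/2]
R4 ← R4 + (11/4)·R1: [0, 17, -5/4, 81/2]
Swap R2 ↔ R3
R4 ← R4 + (17/15)·R2: [0, 0, 32/5, 446/15]
Swap R3 ↔ R4
4 pivots among 4 columns.
Every column is a pivot column, so the columns are linearly independent.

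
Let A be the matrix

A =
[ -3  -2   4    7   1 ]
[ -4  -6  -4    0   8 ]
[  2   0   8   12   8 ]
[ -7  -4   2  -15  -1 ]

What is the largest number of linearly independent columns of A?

4

Row reduce to echelon form.
R2 ← R2 − (4/3)·R1: [0, -10/3, -28/3, -28/3, 20/3]
R3 ← R3 + (2/3)·R1: [0, -4/3, 32/3, 50/3, 26/3]
R4 ← R4 − (7/3)·R1: [0, 2/3, -22/3, -94/3, -10/3]
R3 ← R3 − (2/5)·R2: [0, 0, 72/5, 102/5, 6]
R4 ← R4 + (1/5)·R2: [0, 0, -46/5, -166/5, -2]
R4 ← R4 + (23/36)·R3: [0, 0, 0, -121/6, 11/6]
Echelon form has 4 nonzero rows, so rank(A) = 4.
The rank gives the maximum number of linearly independent columns: 4.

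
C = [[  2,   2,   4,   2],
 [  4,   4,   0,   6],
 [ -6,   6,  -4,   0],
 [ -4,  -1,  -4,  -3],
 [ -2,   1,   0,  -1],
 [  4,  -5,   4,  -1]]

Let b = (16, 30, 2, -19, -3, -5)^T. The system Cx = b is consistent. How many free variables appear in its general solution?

1

Row reduce the augmented matrix [C | b].
R2 ← R2 − (2)·R1: [0, 0, -8, 2, -2]
R3 ← R3 + (3)·R1: [0, 12, 8, 6, 50]
R4 ← R4 + (2)·R1: [0, 3, 4, 1, 13]
R5 ← R5 + R1: [0, 3, 4, 1, 13]
R6 ← R6 − (2)·R1: [0, -9, -4, -5, -37]
Swap R2 ↔ R3
R4 ← R4 − (1/4)·R2: [0, 0, 2, -1/2, 1/2]
R5 ← R5 − (1/4)·R2: [0, 0, 2, -1/2, 1/2]
R6 ← R6 + (3/4)·R2: [0, 0, 2, -1/2, 1/2]
R4 ← R4 + (1/4)·R3: [0, 0, 0, 0, 0]
R5 ← R5 + (1/4)·R3: [0, 0, 0, 0, 0]
R6 ← R6 + (1/4)·R3: [0, 0, 0, 0, 0]
The echelon form has 3 nonzero rows, and every pivot lies in the first 4 columns, so rank(C) = rank([C|b]) = 3.
The system is consistent.
Free variables = (unknowns) − (rank) = 4 − 3 = 1.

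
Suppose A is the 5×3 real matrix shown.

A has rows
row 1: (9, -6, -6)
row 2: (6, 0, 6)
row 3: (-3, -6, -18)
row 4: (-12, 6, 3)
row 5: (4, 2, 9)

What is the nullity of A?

1

Row reduce to echelon form.
R2 ← R2 − (2/3)·R1: [0, 4, 10]
R3 ← R3 + (1/3)·R1: [0, -8, -20]
R4 ← R4 + (4/3)·R1: [0, -2, -5]
R5 ← R5 − (4/9)·R1: [0, 14/3, 35/3]
R3 ← R3 + (2)·R2: [0, 0, 0]
R4 ← R4 + (1/2)·R2: [0, 0, 0]
R5 ← R5 − (7/6)·R2: [0, 0, 0]
2 nonzero rows, so rank(A) = 2.
A has 3 columns; by rank–nullity, nullity = 3 − 2 = 1.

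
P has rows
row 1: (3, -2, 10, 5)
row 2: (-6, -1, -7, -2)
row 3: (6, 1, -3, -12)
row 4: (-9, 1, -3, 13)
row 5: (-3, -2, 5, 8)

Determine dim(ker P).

0

Row reduce to echelon form.
R2 ← R2 + (2)·R1: [0, -5, 13, 8]
R3 ← R3 − (2)·R1: [0, 5, -23, -22]
R4 ← R4 + (3)·R1: [0, -5, 27, 28]
R5 ← R5 + R1: [0, -4, 15, 13]
R3 ← R3 + R2: [0, 0, -10, -14]
R4 ← R4 − R2: [0, 0, 14, 20]
R5 ← R5 − (4/5)·R2: [0, 0, 23/5, 33/5]
R4 ← R4 + (7/5)·R3: [0, 0, 0, 2/5]
R5 ← R5 + (23/50)·R3: [0, 0, 0, 4/25]
R5 ← R5 − (2/5)·R4: [0, 0, 0, 0]
4 nonzero rows, so rank(P) = 4.
P has 4 columns; by rank–nullity, nullity = 4 − 4 = 0.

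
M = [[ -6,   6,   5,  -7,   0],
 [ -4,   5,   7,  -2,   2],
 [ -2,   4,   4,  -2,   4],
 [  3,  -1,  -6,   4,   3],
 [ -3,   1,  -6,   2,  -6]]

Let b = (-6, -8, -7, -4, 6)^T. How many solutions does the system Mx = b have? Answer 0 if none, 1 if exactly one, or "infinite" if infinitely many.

Row reduce the augmented matrix [M | b].
R2 ← R2 − (2/3)·R1: [0, 1, 11/3, 8/3, 2, -4]
R3 ← R3 − (1/3)·R1: [0, 2, 7/3, 1/3, 4, -5]
R4 ← R4 + (1/2)·R1: [0, 2, -7/2, 1/2, 3, -7]
R5 ← R5 − (1/2)·R1: [0, -2, -17/2, 11/2, -6, 9]
R3 ← R3 − (2)·R2: [0, 0, -5, -5, 0, 3]
R4 ← R4 − (2)·R2: [0, 0, -65/6, -29/6, -1, 1]
R5 ← R5 + (2)·R2: [0, 0, -7/6, 65/6, -2, 1]
R4 ← R4 − (13/6)·R3: [0, 0, 0, 6, -1, -11/2]
R5 ← R5 − (7/30)·R3: [0, 0, 0, 12, -2, 3/10]
R5 ← R5 − (2)·R4: [0, 0, 0, 0, 0, 113/10]
The echelon form has 5 nonzero rows; the last pivot sits in the augmented column, so rank(M) = 4 but rank([M|b]) = 5.
Since the ranks differ, the system is inconsistent.
It has no solutions.

0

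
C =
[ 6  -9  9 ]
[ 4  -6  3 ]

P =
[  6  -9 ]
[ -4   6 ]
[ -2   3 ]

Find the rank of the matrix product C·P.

First compute CP:
[[ 54, -81],
 [ 42, -63]]
Now row reduce the product.
R2 ← R2 − (7/9)·R1: [0, 0]
1 nonzero row, so rank(CP) = 1.

1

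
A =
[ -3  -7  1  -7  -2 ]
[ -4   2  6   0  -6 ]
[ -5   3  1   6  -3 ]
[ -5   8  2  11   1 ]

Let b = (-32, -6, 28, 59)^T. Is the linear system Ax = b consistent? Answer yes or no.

yes

Row reduce the augmented matrix [A | b].
R2 ← R2 − (4/3)·R1: [0, 34/3, 14/3, 28/3, -10/3, 110/3]
R3 ← R3 − (5/3)·R1: [0, 44/3, -2/3, 53/3, 1/3, 244/3]
R4 ← R4 − (5/3)·R1: [0, 59/3, 1/3, 68/3, 13/3, 337/3]
R3 ← R3 − (22/17)·R2: [0, 0, -114/17, 95/17, 79/17, 576/17]
R4 ← R4 − (59/34)·R2: [0, 0, -132/17, 110/17, 172/17, 828/17]
R4 ← R4 − (22/19)·R3: [0, 0, 0, 0, 90/19, 180/19]
The echelon form has 4 nonzero rows, and every pivot lies in the first 5 columns, so rank(A) = rank([A|b]) = 4.
The system is consistent.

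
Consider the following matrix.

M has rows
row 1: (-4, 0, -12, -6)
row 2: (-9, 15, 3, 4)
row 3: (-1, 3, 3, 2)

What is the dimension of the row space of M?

2

Row reduce to echelon form.
R2 ← R2 − (9/4)·R1: [0, 15, 30, 35/2]
R3 ← R3 − (1/4)·R1: [0, 3, 6, 7/2]
R3 ← R3 − (1/5)·R2: [0, 0, 0, 0]
Echelon form has 2 nonzero rows, so rank(M) = 2.
The row space has dimension equal to the rank: 2.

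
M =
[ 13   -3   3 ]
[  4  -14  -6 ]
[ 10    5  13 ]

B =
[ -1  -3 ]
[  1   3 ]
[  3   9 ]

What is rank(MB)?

First compute MB:
[[ -7, -21],
 [-36, -108],
 [ 34, 102]]
Now row reduce the product.
R2 ← R2 − (36/7)·R1: [0, 0]
R3 ← R3 + (34/7)·R1: [0, 0]
1 nonzero row, so rank(MB) = 1.

1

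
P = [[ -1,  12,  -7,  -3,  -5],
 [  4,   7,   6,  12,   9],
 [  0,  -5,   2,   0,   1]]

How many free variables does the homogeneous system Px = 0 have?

3

Row reduce to echelon form.
R2 ← R2 + (4)·R1: [0, 55, -22, 0, -11]
R3 ← R3 + (1/11)·R2: [0, 0, 0, 0, 0]
2 nonzero rows, so rank(P) = 2.
P has 5 columns; by rank–nullity, nullity = 5 − 2 = 3.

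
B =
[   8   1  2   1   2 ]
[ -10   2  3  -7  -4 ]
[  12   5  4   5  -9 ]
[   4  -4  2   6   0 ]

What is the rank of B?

4

Row reduce to echelon form.
R2 ← R2 + (5/4)·R1: [0, 13/4, 11/2, -23/4, -3/2]
R3 ← R3 − (3/2)·R1: [0, 7/2, 1, 7/2, -12]
R4 ← R4 − (1/2)·R1: [0, -9/2, 1, 11/2, -1]
R3 ← R3 − (14/13)·R2: [0, 0, -64/13, 126/13, -135/13]
R4 ← R4 + (18/13)·R2: [0, 0, 112/13, -32/13, -40/13]
R4 ← R4 + (7/4)·R3: [0, 0, 0, 29/2, -85/4]
Echelon form has 4 nonzero rows, so rank(B) = 4.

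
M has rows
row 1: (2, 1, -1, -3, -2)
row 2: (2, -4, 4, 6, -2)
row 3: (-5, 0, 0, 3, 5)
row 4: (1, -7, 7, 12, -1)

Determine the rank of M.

Row reduce to echelon form.
R2 ← R2 − R1: [0, -5, 5, 9, 0]
R3 ← R3 + (5/2)·R1: [0, 5/2, -5/2, -9/2, 0]
R4 ← R4 − (1/2)·R1: [0, -15/2, 15/2, 27/2, 0]
R3 ← R3 + (1/2)·R2: [0, 0, 0, 0, 0]
R4 ← R4 − (3/2)·R2: [0, 0, 0, 0, 0]
Echelon form has 2 nonzero rows, so rank(M) = 2.

2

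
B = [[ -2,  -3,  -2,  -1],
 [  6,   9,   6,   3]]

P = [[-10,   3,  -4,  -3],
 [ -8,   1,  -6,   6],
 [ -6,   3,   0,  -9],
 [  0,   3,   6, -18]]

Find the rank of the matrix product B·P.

First compute BP:
[[ 56, -18,  20,  24],
 [-168,  54, -60, -72]]
Now row reduce the product.
R2 ← R2 + (3)·R1: [0, 0, 0, 0]
1 nonzero row, so rank(BP) = 1.

1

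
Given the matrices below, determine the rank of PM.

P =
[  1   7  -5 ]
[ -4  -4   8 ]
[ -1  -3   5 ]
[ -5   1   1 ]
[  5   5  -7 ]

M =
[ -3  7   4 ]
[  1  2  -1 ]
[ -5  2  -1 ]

3

First compute PM:
[[ 29,  11,   2],
 [-32, -20, -20],
 [-25,  -3,  -6],
 [ 11, -31, -22],
 [ 25,  31,  22]]
Now row reduce the product.
R2 ← R2 + (32/29)·R1: [0, -228/29, -516/29]
R3 ← R3 + (25/29)·R1: [0, 188/29, -124/29]
R4 ← R4 − (11/29)·R1: [0, -1020/29, -660/29]
R5 ← R5 − (25/29)·R1: [0, 624/29, 588/29]
R3 ← R3 + (47/57)·R2: [0, 0, -360/19]
R4 ← R4 − (85/19)·R2: [0, 0, 1080/19]
R5 ← R5 + (52/19)·R2: [0, 0, -540/19]
R4 ← R4 + (3)·R3: [0, 0, 0]
R5 ← R5 − (3/2)·R3: [0, 0, 0]
3 nonzero rows, so rank(PM) = 3.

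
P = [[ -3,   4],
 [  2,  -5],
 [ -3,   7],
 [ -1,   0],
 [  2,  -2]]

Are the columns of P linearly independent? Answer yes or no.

yes

Row reduce P to echelon form.
R2 ← R2 + (2/3)·R1: [0, -7/3]
R3 ← R3 − R1: [0, 3]
R4 ← R4 − (1/3)·R1: [0, -4/3]
R5 ← R5 + (2/3)·R1: [0, 2/3]
R3 ← R3 + (9/7)·R2: [0, 0]
R4 ← R4 − (4/7)·R2: [0, 0]
R5 ← R5 + (2/7)·R2: [0, 0]
2 pivots among 2 columns.
Every column is a pivot column, so the columns are linearly independent.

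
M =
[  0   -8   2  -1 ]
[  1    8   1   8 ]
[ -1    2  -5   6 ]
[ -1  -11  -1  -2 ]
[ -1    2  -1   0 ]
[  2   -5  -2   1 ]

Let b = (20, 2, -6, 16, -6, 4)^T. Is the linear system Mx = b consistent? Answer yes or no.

yes

Row reduce the augmented matrix [M | b].
Swap R1 ↔ R2
R3 ← R3 + R1: [0, 10, -4, 14, -4]
R4 ← R4 + R1: [0, -3, 0, 6, 18]
R5 ← R5 + R1: [0, 10, 0, 8, -4]
R6 ← R6 − (2)·R1: [0, -21, -4, -15, 0]
R3 ← R3 + (5/4)·R2: [0, 0, -3/2, 51/4, 21]
R4 ← R4 − (3/8)·R2: [0, 0, -3/4, 51/8, 21/2]
R5 ← R5 + (5/4)·R2: [0, 0, 5/2, 27/4, 21]
R6 ← R6 − (21/8)·R2: [0, 0, -37/4, -99/8, -105/2]
R4 ← R4 − (1/2)·R3: [0, 0, 0, 0, 0]
R5 ← R5 + (5/3)·R3: [0, 0, 0, 28, 56]
R6 ← R6 − (37/6)·R3: [0, 0, 0, -91, -182]
Swap R4 ↔ R5
R6 ← R6 + (13/4)·R4: [0, 0, 0, 0, 0]
The echelon form has 4 nonzero rows, and every pivot lies in the first 4 columns, so rank(M) = rank([M|b]) = 4.
The system is consistent.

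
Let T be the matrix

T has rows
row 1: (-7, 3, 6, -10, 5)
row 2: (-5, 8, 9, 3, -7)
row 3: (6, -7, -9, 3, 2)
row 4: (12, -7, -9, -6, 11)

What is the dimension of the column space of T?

3

Row reduce to echelon form.
R2 ← R2 − (5/7)·R1: [0, 41/7, 33/7, 71/7, -74/7]
R3 ← R3 + (6/7)·R1: [0, -31/7, -27/7, -39/7, 44/7]
R4 ← R4 + (12/7)·R1: [0, -13/7, 9/7, -162/7, 137/7]
R3 ← R3 + (31/41)·R2: [0, 0, -12/41, 86/41, -70/41]
R4 ← R4 + (13/41)·R2: [0, 0, 114/41, -817/41, 665/41]
R4 ← R4 + (19/2)·R3: [0, 0, 0, 0, 0]
Echelon form has 3 nonzero rows, so rank(T) = 3.
The column space has dimension equal to the rank: 3.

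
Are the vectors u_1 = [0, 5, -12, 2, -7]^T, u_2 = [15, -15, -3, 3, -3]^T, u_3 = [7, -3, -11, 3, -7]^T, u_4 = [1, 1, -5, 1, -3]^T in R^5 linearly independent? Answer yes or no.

Form the matrix with these vectors as rows and row reduce.
Swap R1 ↔ R2
R3 ← R3 − (7/15)·R1: [0, 4, -48/5, 8/5, -28/5]
R4 ← R4 − (1/15)·R1: [0, 2, -24/5, 4/5, -14/5]
R3 ← R3 − (4/5)·R2: [0, 0, 0, 0, 0]
R4 ← R4 − (2/5)·R2: [0, 0, 0, 0, 0]
2 nonzero rows, so the 4 vectors span a space of dimension 2.
Since 2 < 4, the vectors are linearly dependent.

no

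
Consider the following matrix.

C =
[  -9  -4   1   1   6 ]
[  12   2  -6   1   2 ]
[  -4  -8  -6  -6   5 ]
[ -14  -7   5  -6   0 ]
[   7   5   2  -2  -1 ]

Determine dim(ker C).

Row reduce to echelon form.
R2 ← R2 + (4/3)·R1: [0, -10/3, -14/3, 7/3, 10]
R3 ← R3 − (4/9)·R1: [0, -56/9, -58/9, -58/9, 7/3]
R4 ← R4 − (14/9)·R1: [0, -7/9, 31/9, -68/9, -28/3]
R5 ← R5 + (7/9)·R1: [0, 17/9, 25/9, -11/9, 11/3]
R3 ← R3 − (28/15)·R2: [0, 0, 34/15, -54/5, -49/3]
R4 ← R4 − (7/30)·R2: [0, 0, 68/15, -81/10, -35/3]
R5 ← R5 + (17/30)·R2: [0, 0, 2/15, 1/10, 28/3]
R4 ← R4 − (2)·R3: [0, 0, 0, 27/2, 21]
R5 ← R5 − (1/17)·R3: [0, 0, 0, 25/34, 175/17]
R5 ← R5 − (25/459)·R4: [0, 0, 0, 0, 1400/153]
5 nonzero rows, so rank(C) = 5.
C has 5 columns; by rank–nullity, nullity = 5 − 5 = 0.

0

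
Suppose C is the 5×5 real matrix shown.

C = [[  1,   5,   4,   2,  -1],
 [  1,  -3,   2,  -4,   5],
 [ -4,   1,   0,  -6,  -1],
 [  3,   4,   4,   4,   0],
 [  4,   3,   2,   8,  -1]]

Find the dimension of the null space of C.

1

Row reduce to echelon form.
R2 ← R2 − R1: [0, -8, -2, -6, 6]
R3 ← R3 + (4)·R1: [0, 21, 16, 2, -5]
R4 ← R4 − (3)·R1: [0, -11, -8, -2, 3]
R5 ← R5 − (4)·R1: [0, -17, -14, 0, 3]
R3 ← R3 + (21/8)·R2: [0, 0, 43/4, -55/4, 43/4]
R4 ← R4 − (11/8)·R2: [0, 0, -21/4, 25/4, -21/4]
R5 ← R5 − (17/8)·R2: [0, 0, -39/4, 51/4, -39/4]
R4 ← R4 + (21/43)·R3: [0, 0, 0, -20/43, 0]
R5 ← R5 + (39/43)·R3: [0, 0, 0, 12/43, 0]
R5 ← R5 + (3/5)·R4: [0, 0, 0, 0, 0]
4 nonzero rows, so rank(C) = 4.
C has 5 columns; by rank–nullity, nullity = 5 − 4 = 1.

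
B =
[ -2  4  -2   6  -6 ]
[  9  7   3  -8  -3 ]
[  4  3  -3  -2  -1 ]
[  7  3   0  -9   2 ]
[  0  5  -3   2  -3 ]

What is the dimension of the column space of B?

Row reduce to echelon form.
R2 ← R2 + (9/2)·R1: [0, 25, -6, 19, -30]
R3 ← R3 + (2)·R1: [0, 11, -7, 10, -13]
R4 ← R4 + (7/2)·R1: [0, 17, -7, 12, -19]
R3 ← R3 − (11/25)·R2: [0, 0, -109/25, 41/25, 1/5]
R4 ← R4 − (17/25)·R2: [0, 0, -73/25, -23/25, 7/5]
R5 ← R5 − (1/5)·R2: [0, 0, -9/5, -9/5, 3]
R4 ← R4 − (73/109)·R3: [0, 0, 0, -220/109, 138/109]
R5 ← R5 − (45/109)·R3: [0, 0, 0, -270/109, 318/109]
R5 ← R5 − (27/22)·R4: [0, 0, 0, 0, 15/11]
Echelon form has 5 nonzero rows, so rank(B) = 5.
The column space has dimension equal to the rank: 5.

5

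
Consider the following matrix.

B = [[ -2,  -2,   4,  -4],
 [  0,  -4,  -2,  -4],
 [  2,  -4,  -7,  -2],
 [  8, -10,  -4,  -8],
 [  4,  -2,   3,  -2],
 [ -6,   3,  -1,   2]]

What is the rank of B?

Row reduce to echelon form.
R3 ← R3 + R1: [0, -6, -3, -6]
R4 ← R4 + (4)·R1: [0, -18, 12, -24]
R5 ← R5 + (2)·R1: [0, -6, 11, -10]
R6 ← R6 − (3)·R1: [0, 9, -13, 14]
R3 ← R3 − (3/2)·R2: [0, 0, 0, 0]
R4 ← R4 − (9/2)·R2: [0, 0, 21, -6]
R5 ← R5 − (3/2)·R2: [0, 0, 14, -4]
R6 ← R6 + (9/4)·R2: [0, 0, -35/2, 5]
Swap R3 ↔ R4
R5 ← R5 − (2/3)·R3: [0, 0, 0, 0]
R6 ← R6 + (5/6)·R3: [0, 0, 0, 0]
Echelon form has 3 nonzero rows, so rank(B) = 3.

3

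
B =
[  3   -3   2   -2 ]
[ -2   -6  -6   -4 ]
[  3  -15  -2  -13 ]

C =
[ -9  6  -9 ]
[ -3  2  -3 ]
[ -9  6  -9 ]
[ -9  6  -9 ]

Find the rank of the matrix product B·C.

1

First compute BC:
[[-18,  12, -18],
 [126, -84, 126],
 [153, -102, 153]]
Now row reduce the product.
R2 ← R2 + (7)·R1: [0, 0, 0]
R3 ← R3 + (17/2)·R1: [0, 0, 0]
1 nonzero row, so rank(BC) = 1.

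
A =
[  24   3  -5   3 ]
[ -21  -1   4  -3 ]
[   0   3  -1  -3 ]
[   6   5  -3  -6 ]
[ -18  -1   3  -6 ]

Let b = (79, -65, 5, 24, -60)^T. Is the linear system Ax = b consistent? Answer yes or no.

Row reduce the augmented matrix [A | b].
R2 ← R2 + (7/8)·R1: [0, 13/8, -3/8, -3/8, 33/8]
R4 ← R4 − (1/4)·R1: [0, 17/4, -7/4, -27/4, 17/4]
R5 ← R5 + (3/4)·R1: [0, 5/4, -3/4, -15/4, -3/4]
R3 ← R3 − (24/13)·R2: [0, 0, -4/13, -30/13, -34/13]
R4 ← R4 − (34/13)·R2: [0, 0, -10/13, -75/13, -85/13]
R5 ← R5 − (10/13)·R2: [0, 0, -6/13, -45/13, -51/13]
R4 ← R4 − (5/2)·R3: [0, 0, 0, 0, 0]
R5 ← R5 − (3/2)·R3: [0, 0, 0, 0, 0]
The echelon form has 3 nonzero rows, and every pivot lies in the first 4 columns, so rank(A) = rank([A|b]) = 3.
The system is consistent.

yes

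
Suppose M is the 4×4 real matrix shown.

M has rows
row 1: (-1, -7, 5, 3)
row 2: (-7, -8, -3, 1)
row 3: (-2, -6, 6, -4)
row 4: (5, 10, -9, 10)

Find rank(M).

Row reduce to echelon form.
R2 ← R2 − (7)·R1: [0, 41, -38, -20]
R3 ← R3 − (2)·R1: [0, 8, -4, -10]
R4 ← R4 + (5)·R1: [0, -25, 16, 25]
R3 ← R3 − (8/41)·R2: [0, 0, 140/41, -250/41]
R4 ← R4 + (25/41)·R2: [0, 0, -294/41, 525/41]
R4 ← R4 + (21/10)·R3: [0, 0, 0, 0]
Echelon form has 3 nonzero rows, so rank(M) = 3.

3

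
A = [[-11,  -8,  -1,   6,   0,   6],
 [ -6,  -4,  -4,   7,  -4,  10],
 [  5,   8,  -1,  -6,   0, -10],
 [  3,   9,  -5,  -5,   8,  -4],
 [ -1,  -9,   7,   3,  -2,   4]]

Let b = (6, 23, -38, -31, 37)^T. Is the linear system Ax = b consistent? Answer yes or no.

yes

Row reduce the augmented matrix [A | b].
R2 ← R2 − (6/11)·R1: [0, 4/11, -38/11, 41/11, -4, 74/11, 217/11]
R3 ← R3 + (5/11)·R1: [0, 48/11, -16/11, -36/11, 0, -80/11, -388/11]
R4 ← R4 + (3/11)·R1: [0, 75/11, -58/11, -37/11, 8, -26/11, -323/11]
R5 ← R5 − (1/11)·R1: [0, -91/11, 78/11, 27/11, -2, 38/11, 401/11]
R3 ← R3 − (12)·R2: [0, 0, 40, -48, 48, -88, -272]
R4 ← R4 − (75/4)·R2: [0, 0, 119/2, -293/4, 83, -257/2, -1597/4]
R5 ← R5 + (91/4)·R2: [0, 0, -143/2, 349/4, -93, 313/2, 1941/4]
R4 ← R4 − (119/80)·R3: [0, 0, 0, -37/20, 58/5, 12/5, 107/20]
R5 ← R5 + (143/80)·R3: [0, 0, 0, 29/20, -36/5, -4/5, -19/20]
R5 ← R5 + (29/37)·R4: [0, 0, 0, 0, 70/37, 40/37, 120/37]
The echelon form has 5 nonzero rows, and every pivot lies in the first 6 columns, so rank(A) = rank([A|b]) = 5.
The system is consistent.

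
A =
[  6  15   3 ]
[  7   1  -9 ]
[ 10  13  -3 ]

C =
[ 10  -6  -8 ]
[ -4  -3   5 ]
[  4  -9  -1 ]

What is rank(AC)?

First compute AC:
[[ 12, -108,  24],
 [ 30,  36, -42],
 [ 36, -72, -12]]
Now row reduce the product.
R2 ← R2 − (5/2)·R1: [0, 306, -102]
R3 ← R3 − (3)·R1: [0, 252, -84]
R3 ← R3 − (14/17)·R2: [0, 0, 0]
2 nonzero rows, so rank(AC) = 2.

2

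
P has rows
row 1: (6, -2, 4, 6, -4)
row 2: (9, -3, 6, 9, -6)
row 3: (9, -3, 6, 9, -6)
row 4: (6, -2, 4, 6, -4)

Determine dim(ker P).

Row reduce to echelon form.
R2 ← R2 − (3/2)·R1: [0, 0, 0, 0, 0]
R3 ← R3 − (3/2)·R1: [0, 0, 0, 0, 0]
R4 ← R4 − R1: [0, 0, 0, 0, 0]
1 nonzero row, so rank(P) = 1.
P has 5 columns; by rank–nullity, nullity = 5 − 1 = 4.

4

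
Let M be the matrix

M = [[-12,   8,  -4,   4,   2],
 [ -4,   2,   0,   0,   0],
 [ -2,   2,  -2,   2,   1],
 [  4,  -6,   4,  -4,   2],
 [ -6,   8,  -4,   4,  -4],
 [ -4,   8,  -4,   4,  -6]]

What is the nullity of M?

2

Row reduce to echelon form.
R2 ← R2 − (1/3)·R1: [0, -2/3, 4/3, -4/3, -2/3]
R3 ← R3 − (1/6)·R1: [0, 2/3, -4/3, 4/3, 2/3]
R4 ← R4 + (1/3)·R1: [0, -10/3, 8/3, -8/3, 8/3]
R5 ← R5 − (1/2)·R1: [0, 4, -2, 2, -5]
R6 ← R6 − (1/3)·R1: [0, 16/3, -8/3, 8/3, -20/3]
R3 ← R3 + R2: [0, 0, 0, 0, 0]
R4 ← R4 − (5)·R2: [0, 0, -4, 4, 6]
R5 ← R5 + (6)·R2: [0, 0, 6, -6, -9]
R6 ← R6 + (8)·R2: [0, 0, 8, -8, -12]
Swap R3 ↔ R4
R5 ← R5 + (3/2)·R3: [0, 0, 0, 0, 0]
R6 ← R6 + (2)·R3: [0, 0, 0, 0, 0]
3 nonzero rows, so rank(M) = 3.
M has 5 columns; by rank–nullity, nullity = 5 − 3 = 2.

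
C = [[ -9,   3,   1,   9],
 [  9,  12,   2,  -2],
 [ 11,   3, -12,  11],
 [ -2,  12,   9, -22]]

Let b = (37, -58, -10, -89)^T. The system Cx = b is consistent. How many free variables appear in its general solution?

0

Row reduce the augmented matrix [C | b].
R2 ← R2 + R1: [0, 15, 3, 7, -21]
R3 ← R3 + (11/9)·R1: [0, 20/3, -97/9, 22, 317/9]
R4 ← R4 − (2/9)·R1: [0, 34/3, 79/9, -24, -875/9]
R3 ← R3 − (4/9)·R2: [0, 0, -109/9, 170/9, 401/9]
R4 ← R4 − (34/45)·R2: [0, 0, 293/45, -1318/45, -3661/45]
R4 ← R4 + (293/545)·R3: [0, 0, 0, -10428/545, -31284/545]
The echelon form has 4 nonzero rows, and every pivot lies in the first 4 columns, so rank(C) = rank([C|b]) = 4.
The system is consistent.
Free variables = (unknowns) − (rank) = 4 − 4 = 0.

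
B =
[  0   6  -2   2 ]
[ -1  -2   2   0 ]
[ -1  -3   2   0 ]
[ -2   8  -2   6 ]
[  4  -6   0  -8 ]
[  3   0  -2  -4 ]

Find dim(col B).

Row reduce to echelon form.
Swap R1 ↔ R2
R3 ← R3 − R1: [0, -1, 0, 0]
R4 ← R4 − (2)·R1: [0, 12, -6, 6]
R5 ← R5 + (4)·R1: [0, -14, 8, -8]
R6 ← R6 + (3)·R1: [0, -6, 4, -4]
R3 ← R3 + (1/6)·R2: [0, 0, -1/3, 1/3]
R4 ← R4 − (2)·R2: [0, 0, -2, 2]
R5 ← R5 + (7/3)·R2: [0, 0, 10/3, -10/3]
R6 ← R6 + R2: [0, 0, 2, -2]
R4 ← R4 − (6)·R3: [0, 0, 0, 0]
R5 ← R5 + (10)·R3: [0, 0, 0, 0]
R6 ← R6 + (6)·R3: [0, 0, 0, 0]
Echelon form has 3 nonzero rows, so rank(B) = 3.
The column space has dimension equal to the rank: 3.

3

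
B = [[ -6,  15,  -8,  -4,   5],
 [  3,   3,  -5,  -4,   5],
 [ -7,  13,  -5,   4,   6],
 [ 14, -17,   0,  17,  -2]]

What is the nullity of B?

1

Row reduce to echelon form.
R2 ← R2 + (1/2)·R1: [0, 21/2, -9, -6, 15/2]
R3 ← R3 − (7/6)·R1: [0, -9/2, 13/3, 26/3, 1/6]
R4 ← R4 + (7/3)·R1: [0, 18, -56/3, 23/3, 29/3]
R3 ← R3 + (3/7)·R2: [0, 0, 10/21, 128/21, 71/21]
R4 ← R4 − (12/7)·R2: [0, 0, -68/21, 377/21, -67/21]
R4 ← R4 + (34/5)·R3: [0, 0, 0, 297/5, 99/5]
4 nonzero rows, so rank(B) = 4.
B has 5 columns; by rank–nullity, nullity = 5 − 4 = 1.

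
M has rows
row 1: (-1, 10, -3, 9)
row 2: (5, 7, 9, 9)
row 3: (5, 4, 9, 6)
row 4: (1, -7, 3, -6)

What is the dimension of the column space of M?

Row reduce to echelon form.
R2 ← R2 + (5)·R1: [0, 57, -6, 54]
R3 ← R3 + (5)·R1: [0, 54, -6, 51]
R4 ← R4 + R1: [0, 3, 0, 3]
R3 ← R3 − (18/19)·R2: [0, 0, -6/19, -3/19]
R4 ← R4 − (1/19)·R2: [0, 0, 6/19, 3/19]
R4 ← R4 + R3: [0, 0, 0, 0]
Echelon form has 3 nonzero rows, so rank(M) = 3.
The column space has dimension equal to the rank: 3.

3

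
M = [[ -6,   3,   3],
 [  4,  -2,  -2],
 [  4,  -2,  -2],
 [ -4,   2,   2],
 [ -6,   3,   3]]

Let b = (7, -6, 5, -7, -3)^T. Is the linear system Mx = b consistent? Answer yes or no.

Row reduce the augmented matrix [M | b].
R2 ← R2 + (2/3)·R1: [0, 0, 0, -4/3]
R3 ← R3 + (2/3)·R1: [0, 0, 0, 29/3]
R4 ← R4 − (2/3)·R1: [0, 0, 0, -35/3]
R5 ← R5 − R1: [0, 0, 0, -10]
R3 ← R3 + (29/4)·R2: [0, 0, 0, 0]
R4 ← R4 − (35/4)·R2: [0, 0, 0, 0]
R5 ← R5 − (15/2)·R2: [0, 0, 0, 0]
The echelon form has 2 nonzero rows; the last pivot sits in the augmented column, so rank(M) = 1 but rank([M|b]) = 2.
Since the ranks differ, the system is inconsistent.

no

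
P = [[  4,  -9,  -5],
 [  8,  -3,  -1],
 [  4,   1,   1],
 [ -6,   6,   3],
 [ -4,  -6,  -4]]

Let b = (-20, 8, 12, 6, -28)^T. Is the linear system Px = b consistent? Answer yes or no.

yes

Row reduce the augmented matrix [P | b].
R2 ← R2 − (2)·R1: [0, 15, 9, 48]
R3 ← R3 − R1: [0, 10, 6, 32]
R4 ← R4 + (3/2)·R1: [0, -15/2, -9/2, -24]
R5 ← R5 + R1: [0, -15, -9, -48]
R3 ← R3 − (2/3)·R2: [0, 0, 0, 0]
R4 ← R4 + (1/2)·R2: [0, 0, 0, 0]
R5 ← R5 + R2: [0, 0, 0, 0]
The echelon form has 2 nonzero rows, and every pivot lies in the first 3 columns, so rank(P) = rank([P|b]) = 2.
The system is consistent.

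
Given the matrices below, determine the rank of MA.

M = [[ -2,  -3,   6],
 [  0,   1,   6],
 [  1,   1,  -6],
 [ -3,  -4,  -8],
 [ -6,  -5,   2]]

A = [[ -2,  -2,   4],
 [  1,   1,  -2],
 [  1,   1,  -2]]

First compute MA:
[[  7,   7, -14],
 [  7,   7, -14],
 [ -7,  -7,  14],
 [ -6,  -6,  12],
 [  9,   9, -18]]
Now row reduce the product.
R2 ← R2 − R1: [0, 0, 0]
R3 ← R3 + R1: [0, 0, 0]
R4 ← R4 + (6/7)·R1: [0, 0, 0]
R5 ← R5 − (9/7)·R1: [0, 0, 0]
1 nonzero row, so rank(MA) = 1.

1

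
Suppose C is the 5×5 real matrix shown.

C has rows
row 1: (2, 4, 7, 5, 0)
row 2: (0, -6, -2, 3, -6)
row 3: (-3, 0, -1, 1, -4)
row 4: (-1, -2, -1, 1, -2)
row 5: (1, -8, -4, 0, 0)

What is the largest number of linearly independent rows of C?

4

Row reduce to echelon form.
R3 ← R3 + (3/2)·R1: [0, 6, 19/2, 17/2, -4]
R4 ← R4 + (1/2)·R1: [0, 0, 5/2, 7/2, -2]
R5 ← R5 − (1/2)·R1: [0, -10, -15/2, -5/2, 0]
R3 ← R3 + R2: [0, 0, 15/2, 23/2, -10]
R5 ← R5 − (5/3)·R2: [0, 0, -25/6, -15/2, 10]
R4 ← R4 − (1/3)·R3: [0, 0, 0, -1/3, 4/3]
R5 ← R5 + (5/9)·R3: [0, 0, 0, -10/9, 40/9]
R5 ← R5 − (10/3)·R4: [0, 0, 0, 0, 0]
Echelon form has 4 nonzero rows, so rank(C) = 4.
The rank gives the maximum number of linearly independent rows: 4.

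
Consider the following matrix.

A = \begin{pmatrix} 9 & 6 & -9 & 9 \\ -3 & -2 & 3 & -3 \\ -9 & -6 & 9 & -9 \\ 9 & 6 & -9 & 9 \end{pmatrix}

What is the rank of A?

1

Row reduce to echelon form.
R2 ← R2 + (1/3)·R1: [0, 0, 0, 0]
R3 ← R3 + R1: [0, 0, 0, 0]
R4 ← R4 − R1: [0, 0, 0, 0]
Echelon form has 1 nonzero row, so rank(A) = 1.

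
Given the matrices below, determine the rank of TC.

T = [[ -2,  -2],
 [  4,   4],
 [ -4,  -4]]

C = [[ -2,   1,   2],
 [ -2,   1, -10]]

1

First compute TC:
[[  8,  -4,  16],
 [-16,   8, -32],
 [ 16,  -8,  32]]
Now row reduce the product.
R2 ← R2 + (2)·R1: [0, 0, 0]
R3 ← R3 − (2)·R1: [0, 0, 0]
1 nonzero row, so rank(TC) = 1.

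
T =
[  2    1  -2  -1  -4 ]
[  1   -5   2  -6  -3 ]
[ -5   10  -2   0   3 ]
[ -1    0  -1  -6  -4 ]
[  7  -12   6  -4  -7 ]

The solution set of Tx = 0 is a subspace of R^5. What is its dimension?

Row reduce to echelon form.
R2 ← R2 − (1/2)·R1: [0, -11/2, 3, -11/2, -1]
R3 ← R3 + (5/2)·R1: [0, 25/2, -7, -5/2, -7]
R4 ← R4 + (1/2)·R1: [0, 1/2, -2, -13/2, -6]
R5 ← R5 − (7/2)·R1: [0, -31/2, 13, -1/2, 7]
R3 ← R3 + (25/11)·R2: [0, 0, -2/11, -15, -102/11]
R4 ← R4 + (1/11)·R2: [0, 0, -19/11, -7, -67/11]
R5 ← R5 − (31/11)·R2: [0, 0, 50/11, 15, 108/11]
R4 ← R4 − (19/2)·R3: [0, 0, 0, 271/2, 82]
R5 ← R5 + (25)·R3: [0, 0, 0, -360, -222]
R5 ← R5 + (720/271)·R4: [0, 0, 0, 0, -1122/271]
5 nonzero rows, so rank(T) = 5.
T has 5 columns; by rank–nullity, nullity = 5 − 5 = 0.

0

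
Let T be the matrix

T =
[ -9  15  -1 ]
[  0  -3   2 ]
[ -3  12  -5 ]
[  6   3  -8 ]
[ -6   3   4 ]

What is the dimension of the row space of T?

Row reduce to echelon form.
R3 ← R3 − (1/3)·R1: [0, 7, -14/3]
R4 ← R4 + (2/3)·R1: [0, 13, -26/3]
R5 ← R5 − (2/3)·R1: [0, -7, 14/3]
R3 ← R3 + (7/3)·R2: [0, 0, 0]
R4 ← R4 + (13/3)·R2: [0, 0, 0]
R5 ← R5 − (7/3)·R2: [0, 0, 0]
Echelon form has 2 nonzero rows, so rank(T) = 2.
The row space has dimension equal to the rank: 2.

2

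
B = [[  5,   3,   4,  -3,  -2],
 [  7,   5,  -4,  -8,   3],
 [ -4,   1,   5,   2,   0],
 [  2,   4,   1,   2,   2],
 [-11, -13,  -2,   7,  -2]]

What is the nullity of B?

0

Row reduce to echelon form.
R2 ← R2 − (7/5)·R1: [0, 4/5, -48/5, -19/5, 29/5]
R3 ← R3 + (4/5)·R1: [0, 17/5, 41/5, -2/5, -8/5]
R4 ← R4 − (2/5)·R1: [0, 14/5, -3/5, 16/5, 14/5]
R5 ← R5 + (11/5)·R1: [0, -32/5, 34/5, 2/5, -32/5]
R3 ← R3 − (17/4)·R2: [0, 0, 49, 63/4, -105/4]
R4 ← R4 − (7/2)·R2: [0, 0, 33, 33/2, -35/2]
R5 ← R5 + (8)·R2: [0, 0, -70, -30, 40]
R4 ← R4 − (33/49)·R3: [0, 0, 0, 165/28, 5/28]
R5 ← R5 + (10/7)·R3: [0, 0, 0, -15/2, 5/2]
R5 ← R5 + (14/11)·R4: [0, 0, 0, 0, 30/11]
5 nonzero rows, so rank(B) = 5.
B has 5 columns; by rank–nullity, nullity = 5 − 5 = 0.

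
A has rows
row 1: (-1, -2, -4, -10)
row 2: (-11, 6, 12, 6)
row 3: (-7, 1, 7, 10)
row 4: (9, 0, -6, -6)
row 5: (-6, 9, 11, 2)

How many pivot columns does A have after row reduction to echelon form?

3

Row reduce to echelon form.
R2 ← R2 − (11)·R1: [0, 28, 56, 116]
R3 ← R3 − (7)·R1: [0, 15, 35, 80]
R4 ← R4 + (9)·R1: [0, -18, -42, -96]
R5 ← R5 − (6)·R1: [0, 21, 35, 62]
R3 ← R3 − (15/28)·R2: [0, 0, 5, 125/7]
R4 ← R4 + (9/14)·R2: [0, 0, -6, -150/7]
R5 ← R5 − (3/4)·R2: [0, 0, -7, -25]
R4 ← R4 + (6/5)·R3: [0, 0, 0, 0]
R5 ← R5 + (7/5)·R3: [0, 0, 0, 0]
Echelon form has 3 nonzero rows, so rank(A) = 3.
Each nonzero row contributes one pivot column: 3 pivot columns.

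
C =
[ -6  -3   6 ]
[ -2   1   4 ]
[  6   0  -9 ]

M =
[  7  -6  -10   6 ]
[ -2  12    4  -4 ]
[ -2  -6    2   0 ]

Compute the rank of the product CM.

2

First compute CM:
[[-48, -36,  60, -24],
 [-24,   0,  32, -16],
 [ 60,  18, -78,  36]]
Now row reduce the product.
R2 ← R2 − (1/2)·R1: [0, 18, 2, -4]
R3 ← R3 + (5/4)·R1: [0, -27, -3, 6]
R3 ← R3 + (3/2)·R2: [0, 0, 0, 0]
2 nonzero rows, so rank(CM) = 2.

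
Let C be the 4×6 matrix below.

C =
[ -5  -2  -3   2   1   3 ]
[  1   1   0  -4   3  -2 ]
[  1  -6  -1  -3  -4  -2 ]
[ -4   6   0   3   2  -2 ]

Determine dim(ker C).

Row reduce to echelon form.
R2 ← R2 + (1/5)·R1: [0, 3/5, -3/5, -18/5, 16/5, -7/5]
R3 ← R3 + (1/5)·R1: [0, -32/5, -8/5, -13/5, -19/5, -7/5]
R4 ← R4 − (4/5)·R1: [0, 38/5, 12/5, 7/5, 6/5, -22/5]
R3 ← R3 + (32/3)·R2: [0, 0, -8, -41, 91/3, -49/3]
R4 ← R4 − (38/3)·R2: [0, 0, 10, 47, -118/3, 40/3]
R4 ← R4 + (5/4)·R3: [0, 0, 0, -17/4, -17/12, -85/12]
4 nonzero rows, so rank(C) = 4.
C has 6 columns; by rank–nullity, nullity = 6 − 4 = 2.

2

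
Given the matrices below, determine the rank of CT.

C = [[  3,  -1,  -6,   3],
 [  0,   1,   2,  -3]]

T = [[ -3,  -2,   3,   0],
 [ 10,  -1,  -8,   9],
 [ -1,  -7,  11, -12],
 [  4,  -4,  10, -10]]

First compute CT:
[[ -1,  25, -19,  33],
 [ -4,  -3, -16,  15]]
Now row reduce the product.
R2 ← R2 − (4)·R1: [0, -103, 60, -117]
2 nonzero rows, so rank(CT) = 2.

2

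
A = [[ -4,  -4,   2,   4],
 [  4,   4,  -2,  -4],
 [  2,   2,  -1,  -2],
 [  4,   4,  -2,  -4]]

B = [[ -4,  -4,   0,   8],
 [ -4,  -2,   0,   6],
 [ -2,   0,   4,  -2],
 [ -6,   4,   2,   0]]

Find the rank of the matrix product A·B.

1

First compute AB:
[[  4,  40,  16, -60],
 [ -4, -40, -16,  60],
 [ -2, -20,  -8,  30],
 [ -4, -40, -16,  60]]
Now row reduce the product.
R2 ← R2 + R1: [0, 0, 0, 0]
R3 ← R3 + (1/2)·R1: [0, 0, 0, 0]
R4 ← R4 + R1: [0, 0, 0, 0]
1 nonzero row, so rank(AB) = 1.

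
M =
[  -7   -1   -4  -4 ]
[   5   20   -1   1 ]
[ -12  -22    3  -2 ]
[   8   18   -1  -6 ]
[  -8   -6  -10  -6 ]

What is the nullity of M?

0

Row reduce to echelon form.
R2 ← R2 + (5/7)·R1: [0, 135/7, -27/7, -13/7]
R3 ← R3 − (12/7)·R1: [0, -142/7, 69/7, 34/7]
R4 ← R4 + (8/7)·R1: [0, 118/7, -39/7, -74/7]
R5 ← R5 − (8/7)·R1: [0, -34/7, -38/7, -10/7]
R3 ← R3 + (142/135)·R2: [0, 0, 29/5, 392/135]
R4 ← R4 − (118/135)·R2: [0, 0, -11/5, -1208/135]
R5 ← R5 + (34/135)·R2: [0, 0, -32/5, -256/135]
R4 ← R4 + (11/29)·R3: [0, 0, 0, -2048/261]
R5 ← R5 + (32/29)·R3: [0, 0, 0, 1024/783]
R5 ← R5 + (1/6)·R4: [0, 0, 0, 0]
4 nonzero rows, so rank(M) = 4.
M has 4 columns; by rank–nullity, nullity = 4 − 4 = 0.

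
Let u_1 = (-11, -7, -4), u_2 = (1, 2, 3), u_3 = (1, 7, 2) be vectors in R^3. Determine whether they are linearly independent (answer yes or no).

Form the matrix with these vectors as rows and row reduce.
R2 ← R2 + (1/11)·R1: [0, 15/11, 29/11]
R3 ← R3 + (1/11)·R1: [0, 70/11, 18/11]
R3 ← R3 − (14/3)·R2: [0, 0, -32/3]
3 nonzero rows, so the 3 vectors span a space of dimension 3.
Since 3 = 3, the vectors are linearly independent.

yes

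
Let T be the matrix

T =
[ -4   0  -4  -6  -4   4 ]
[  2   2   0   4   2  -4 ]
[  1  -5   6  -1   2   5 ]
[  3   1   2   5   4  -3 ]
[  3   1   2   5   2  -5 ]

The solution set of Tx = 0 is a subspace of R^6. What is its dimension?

Row reduce to echelon form.
R2 ← R2 + (1/2)·R1: [0, 2, -2, 1, 0, -2]
R3 ← R3 + (1/4)·R1: [0, -5, 5, -5/2, 1, 6]
R4 ← R4 + (3/4)·R1: [0, 1, -1, 1/2, 1, 0]
R5 ← R5 + (3/4)·R1: [0, 1, -1, 1/2, -1, -2]
R3 ← R3 + (5/2)·R2: [0, 0, 0, 0, 1, 1]
R4 ← R4 − (1/2)·R2: [0, 0, 0, 0, 1, 1]
R5 ← R5 − (1/2)·R2: [0, 0, 0, 0, -1, -1]
R4 ← R4 − R3: [0, 0, 0, 0, 0, 0]
R5 ← R5 + R3: [0, 0, 0, 0, 0, 0]
3 nonzero rows, so rank(T) = 3.
T has 6 columns; by rank–nullity, nullity = 6 − 3 = 3.

3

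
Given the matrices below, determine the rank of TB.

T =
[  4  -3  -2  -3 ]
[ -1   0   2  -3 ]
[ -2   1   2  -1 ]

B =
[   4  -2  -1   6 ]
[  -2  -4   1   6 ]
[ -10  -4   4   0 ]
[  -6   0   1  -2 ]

First compute TB:
[[ 60,  12, -18,  12],
 [ -6,  -6,   6,   0],
 [-24,  -8,  10,  -4]]
Now row reduce the product.
R2 ← R2 + (1/10)·R1: [0, -24/5, 21/5, 6/5]
R3 ← R3 + (2/5)·R1: [0, -16/5, 14/5, 4/5]
R3 ← R3 − (2/3)·R2: [0, 0, 0, 0]
2 nonzero rows, so rank(TB) = 2.

2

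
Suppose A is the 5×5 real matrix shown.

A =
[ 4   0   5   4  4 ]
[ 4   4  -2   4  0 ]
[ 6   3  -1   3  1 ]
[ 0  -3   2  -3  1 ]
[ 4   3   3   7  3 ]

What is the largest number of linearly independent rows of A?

Row reduce to echelon form.
R2 ← R2 − R1: [0, 4, -7, 0, -4]
R3 ← R3 − (3/2)·R1: [0, 3, -17/2, -3, -5]
R5 ← R5 − R1: [0, 3, -2, 3, -1]
R3 ← R3 − (3/4)·R2: [0, 0, -13/4, -3, -2]
R4 ← R4 + (3/4)·R2: [0, 0, -13/4, -3, -2]
R5 ← R5 − (3/4)·R2: [0, 0, 13/4, 3, 2]
R4 ← R4 − R3: [0, 0, 0, 0, 0]
R5 ← R5 + R3: [0, 0, 0, 0, 0]
Echelon form has 3 nonzero rows, so rank(A) = 3.
The rank gives the maximum number of linearly independent rows: 3.

3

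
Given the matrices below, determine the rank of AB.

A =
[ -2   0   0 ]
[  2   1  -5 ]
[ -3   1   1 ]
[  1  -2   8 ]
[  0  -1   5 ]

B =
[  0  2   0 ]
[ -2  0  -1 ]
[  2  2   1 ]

2

First compute AB:
[[  0,  -4,   0],
 [-12,  -6,  -6],
 [  0,  -4,   0],
 [ 20,  18,  10],
 [ 12,  10,   6]]
Now row reduce the product.
Swap R1 ↔ R2
R4 ← R4 + (5/3)·R1: [0, 8, 0]
R5 ← R5 + R1: [0, 4, 0]
R3 ← R3 − R2: [0, 0, 0]
R4 ← R4 + (2)·R2: [0, 0, 0]
R5 ← R5 + R2: [0, 0, 0]
2 nonzero rows, so rank(AB) = 2.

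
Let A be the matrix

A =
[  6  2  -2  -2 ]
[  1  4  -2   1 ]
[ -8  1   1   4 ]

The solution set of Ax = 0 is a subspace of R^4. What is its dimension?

2

Row reduce to echelon form.
R2 ← R2 − (1/6)·R1: [0, 11/3, -5/3, 4/3]
R3 ← R3 + (4/3)·R1: [0, 11/3, -5/3, 4/3]
R3 ← R3 − R2: [0, 0, 0, 0]
2 nonzero rows, so rank(A) = 2.
A has 4 columns; by rank–nullity, nullity = 4 − 2 = 2.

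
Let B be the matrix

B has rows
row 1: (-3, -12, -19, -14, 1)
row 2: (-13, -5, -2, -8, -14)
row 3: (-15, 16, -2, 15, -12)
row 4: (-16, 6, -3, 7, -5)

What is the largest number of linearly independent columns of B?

4

Row reduce to echelon form.
R2 ← R2 − (13/3)·R1: [0, 47, 241/3, 158/3, -55/3]
R3 ← R3 − (5)·R1: [0, 76, 93, 85, -17]
R4 ← R4 − (16/3)·R1: [0, 70, 295/3, 245/3, -31/3]
R3 ← R3 − (76/47)·R2: [0, 0, -5203/141, -23/141, 1783/141]
R4 ← R4 − (70/47)·R2: [0, 0, -3005/141, 455/141, 2393/141]
R4 ← R4 − (3005/5203)·R3: [0, 0, 0, 17280/5203, 50304/5203]
Echelon form has 4 nonzero rows, so rank(B) = 4.
The rank gives the maximum number of linearly independent columns: 4.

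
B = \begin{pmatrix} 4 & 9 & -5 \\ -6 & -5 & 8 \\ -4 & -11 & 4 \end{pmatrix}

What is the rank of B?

Row reduce to echelon form.
R2 ← R2 + (3/2)·R1: [0, 17/2, 1/2]
R3 ← R3 + R1: [0, -2, -1]
R3 ← R3 + (4/17)·R2: [0, 0, -15/17]
Echelon form has 3 nonzero rows, so rank(B) = 3.

3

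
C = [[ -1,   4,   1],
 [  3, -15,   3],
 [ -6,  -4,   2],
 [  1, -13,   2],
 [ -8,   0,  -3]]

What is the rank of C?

Row reduce to echelon form.
R2 ← R2 + (3)·R1: [0, -3, 6]
R3 ← R3 − (6)·R1: [0, -28, -4]
R4 ← R4 + R1: [0, -9, 3]
R5 ← R5 − (8)·R1: [0, -32, -11]
R3 ← R3 − (28/3)·R2: [0, 0, -60]
R4 ← R4 − (3)·R2: [0, 0, -15]
R5 ← R5 − (32/3)·R2: [0, 0, -75]
R4 ← R4 − (1/4)·R3: [0, 0, 0]
R5 ← R5 − (5/4)·R3: [0, 0, 0]
Echelon form has 3 nonzero rows, so rank(C) = 3.

3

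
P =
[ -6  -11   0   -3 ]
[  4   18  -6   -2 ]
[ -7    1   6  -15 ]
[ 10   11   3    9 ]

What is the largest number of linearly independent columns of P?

4

Row reduce to echelon form.
R2 ← R2 + (2/3)·R1: [0, 32/3, -6, -4]
R3 ← R3 − (7/6)·R1: [0, 83/6, 6, -23/2]
R4 ← R4 + (5/3)·R1: [0, -22/3, 3, 4]
R3 ← R3 − (83/64)·R2: [0, 0, 441/32, -101/16]
R4 ← R4 + (11/16)·R2: [0, 0, -9/8, 5/4]
R4 ← R4 + (4/49)·R3: [0, 0, 0, 36/49]
Echelon form has 4 nonzero rows, so rank(P) = 4.
The rank gives the maximum number of linearly independent columns: 4.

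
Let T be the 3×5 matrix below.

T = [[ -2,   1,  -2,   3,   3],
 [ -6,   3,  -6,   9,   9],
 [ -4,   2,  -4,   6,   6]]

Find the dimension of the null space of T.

Row reduce to echelon form.
R2 ← R2 − (3)·R1: [0, 0, 0, 0, 0]
R3 ← R3 − (2)·R1: [0, 0, 0, 0, 0]
1 nonzero row, so rank(T) = 1.
T has 5 columns; by rank–nullity, nullity = 5 − 1 = 4.

4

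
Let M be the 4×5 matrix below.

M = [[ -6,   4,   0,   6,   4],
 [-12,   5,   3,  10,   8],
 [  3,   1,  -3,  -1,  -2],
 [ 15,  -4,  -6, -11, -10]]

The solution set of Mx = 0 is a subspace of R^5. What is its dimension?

3

Row reduce to echelon form.
R2 ← R2 − (2)·R1: [0, -3, 3, -2, 0]
R3 ← R3 + (1/2)·R1: [0, 3, -3, 2, 0]
R4 ← R4 + (5/2)·R1: [0, 6, -6, 4, 0]
R3 ← R3 + R2: [0, 0, 0, 0, 0]
R4 ← R4 + (2)·R2: [0, 0, 0, 0, 0]
2 nonzero rows, so rank(M) = 2.
M has 5 columns; by rank–nullity, nullity = 5 − 2 = 3.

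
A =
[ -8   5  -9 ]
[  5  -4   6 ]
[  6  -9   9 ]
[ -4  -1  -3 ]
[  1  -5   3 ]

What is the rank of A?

Row reduce to echelon form.
R2 ← R2 + (5/8)·R1: [0, -7/8, 3/8]
R3 ← R3 + (3/4)·R1: [0, -21/4, 9/4]
R4 ← R4 − (1/2)·R1: [0, -7/2, 3/2]
R5 ← R5 + (1/8)·R1: [0, -35/8, 15/8]
R3 ← R3 − (6)·R2: [0, 0, 0]
R4 ← R4 − (4)·R2: [0, 0, 0]
R5 ← R5 − (5)·R2: [0, 0, 0]
Echelon form has 2 nonzero rows, so rank(A) = 2.

2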